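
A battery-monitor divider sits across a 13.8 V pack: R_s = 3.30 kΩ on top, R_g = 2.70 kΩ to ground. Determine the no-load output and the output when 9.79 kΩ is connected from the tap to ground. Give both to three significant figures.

Unloaded: 6.21 V; loaded: 5.39 V

Open-circuit: V = 13.8 × 2.70/(3.30 + 2.70) = 6.21 V.
With the load, R_g becomes R_g‖R_L = 2.116 kΩ, so V = 13.8 × 2.116/5.416 = 5.39 V.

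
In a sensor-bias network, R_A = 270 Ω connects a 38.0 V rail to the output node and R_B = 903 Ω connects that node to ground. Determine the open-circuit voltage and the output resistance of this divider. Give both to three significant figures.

V_th is the open-circuit tap voltage: 38.0 × 903/(270 + 903) = 29.3 V.
With the supply zeroed, R_A and R_B appear in parallel from the tap: R_th = R_A‖R_B = (270 × 903)/1173 = 208 Ω.

V_th = 29.3 V, R_th = 208 Ω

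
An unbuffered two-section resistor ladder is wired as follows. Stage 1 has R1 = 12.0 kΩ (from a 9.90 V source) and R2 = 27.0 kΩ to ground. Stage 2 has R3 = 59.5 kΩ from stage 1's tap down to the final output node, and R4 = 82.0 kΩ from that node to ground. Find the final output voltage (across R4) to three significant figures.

Stage 2 presents R3+R4 = 141.5 kΩ as a load on stage 1's tap.
Stage 1's lower leg becomes R2‖(R3+R4) = 22.67 kΩ, so V_mid = 9.90 × 22.67/34.67 = 6.474 V.
Stage 2 is itself unloaded: V_out = V_mid × R4/(R3+R4) = 6.474 × 82.0/141.5 = 3.75 V.

V_out ≈ 3.75 V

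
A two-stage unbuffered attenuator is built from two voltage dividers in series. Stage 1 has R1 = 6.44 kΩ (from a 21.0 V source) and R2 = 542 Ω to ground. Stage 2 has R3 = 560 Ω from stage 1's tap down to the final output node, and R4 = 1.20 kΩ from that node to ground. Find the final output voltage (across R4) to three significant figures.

Stage 2 presents R3+R4 = 1760 Ω as a load on stage 1's tap.
Stage 1's lower leg becomes R2‖(R3+R4) = 414.4 Ω, so V_mid = 21.0 × 414.4/6854 = 1.270 V.
Stage 2 is itself unloaded: V_out = V_mid × R4/(R3+R4) = 1.270 × 1200/1760 = 0.866 V.

V_out ≈ 0.866 V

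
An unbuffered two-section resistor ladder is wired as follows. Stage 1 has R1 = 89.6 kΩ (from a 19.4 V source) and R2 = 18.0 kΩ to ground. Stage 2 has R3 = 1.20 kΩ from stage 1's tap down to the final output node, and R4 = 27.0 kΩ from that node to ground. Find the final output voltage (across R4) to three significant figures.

Stage 2 presents R3+R4 = 28.20 kΩ as a load on stage 1's tap.
Stage 1's lower leg becomes R2‖(R3+R4) = 10.99 kΩ, so V_mid = 19.4 × 10.99/100.6 = 2.119 V.
Stage 2 is itself unloaded: V_out = V_mid × R4/(R3+R4) = 2.119 × 27.0/28.20 = 2.03 V.

V_out ≈ 2.03 V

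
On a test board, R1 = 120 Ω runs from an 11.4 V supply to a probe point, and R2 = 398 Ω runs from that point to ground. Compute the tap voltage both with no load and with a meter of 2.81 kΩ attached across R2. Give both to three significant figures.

Open-circuit: V = 11.4 × 398/(120 + 398) = 8.76 V.
With the load, R2 becomes R2‖R_L = 348.6 Ω, so V = 11.4 × 348.6/468.6 = 8.48 V.

Unloaded: 8.76 V; loaded: 8.48 V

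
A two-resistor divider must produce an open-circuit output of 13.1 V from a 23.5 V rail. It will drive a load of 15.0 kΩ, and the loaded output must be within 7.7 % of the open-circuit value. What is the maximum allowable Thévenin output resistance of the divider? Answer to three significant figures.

R_th ≤ 1.25 kΩ

Loading drop = R_th/(R_th + R_L) ≤ 0.0770, so R_th ≤ R_L · ε/(1−ε) = 15.0 kΩ × 0.0770/0.9230 = 1.25 kΩ.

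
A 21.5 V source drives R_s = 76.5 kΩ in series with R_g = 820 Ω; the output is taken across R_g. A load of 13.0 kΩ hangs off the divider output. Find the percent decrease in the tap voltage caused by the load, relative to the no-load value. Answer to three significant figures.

5.87 %

The divider's output (Thévenin) resistance is R_s‖R_g = 811.3 Ω.
Fractional drop under load = R_th/(R_th + R_L) = 811.3 / (811.3 + 13000) = 0.05874.
So the output falls by 5.87 %.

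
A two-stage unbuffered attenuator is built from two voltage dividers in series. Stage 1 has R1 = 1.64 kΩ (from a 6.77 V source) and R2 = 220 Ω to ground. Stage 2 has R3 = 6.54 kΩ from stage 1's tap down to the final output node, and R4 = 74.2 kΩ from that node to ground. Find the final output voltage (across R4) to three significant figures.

V_out ≈ 0.734 V

Stage 2 presents R3+R4 = 80740 Ω as a load on stage 1's tap.
Stage 1's lower leg becomes R2‖(R3+R4) = 219.4 Ω, so V_mid = 6.77 × 219.4/1859 = 0.7988 V.
Stage 2 is itself unloaded: V_out = V_mid × R4/(R3+R4) = 0.7988 × 74200/80740 = 0.734 V.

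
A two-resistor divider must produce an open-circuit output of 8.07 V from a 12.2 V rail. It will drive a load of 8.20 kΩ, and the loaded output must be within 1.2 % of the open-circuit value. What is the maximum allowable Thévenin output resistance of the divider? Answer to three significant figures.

R_th ≤ 99.6 Ω

Loading drop = R_th/(R_th + R_L) ≤ 0.0120, so R_th ≤ R_L · ε/(1−ε) = 8.20 kΩ × 0.0120/0.9880 = 99.6 Ω.
(Any R1, R2 with R2/(R1+R2) = 0.661 and R1‖R2 ≤ 99.6 Ω will meet the spec.)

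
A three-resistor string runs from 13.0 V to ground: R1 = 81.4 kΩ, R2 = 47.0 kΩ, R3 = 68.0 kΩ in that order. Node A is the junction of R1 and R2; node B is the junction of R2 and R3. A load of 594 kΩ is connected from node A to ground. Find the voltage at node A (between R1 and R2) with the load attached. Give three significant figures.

V ≈ 7.05 V

Below node A the series string R2+R3 = 115.0 kΩ sits in parallel with the 594 kΩ load: 96.35 kΩ.
V_A = 13.0 × 96.35/(81.4 + 96.35) = 7.05 V.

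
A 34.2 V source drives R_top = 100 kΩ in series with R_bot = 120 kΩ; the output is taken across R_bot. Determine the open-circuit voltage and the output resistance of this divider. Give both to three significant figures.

V_th = 18.7 V, R_th = 54.5 kΩ

V_th is the open-circuit tap voltage: 34.2 × 120/(100 + 120) = 18.7 V.
With the supply zeroed, R_top and R_bot appear in parallel from the tap: R_th = R_top‖R_bot = (100 × 120)/220.0 = 54.5 kΩ.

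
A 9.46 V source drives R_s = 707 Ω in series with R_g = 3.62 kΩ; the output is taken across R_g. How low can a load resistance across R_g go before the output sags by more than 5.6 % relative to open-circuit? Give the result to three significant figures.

Output resistance R_th = R_s‖R_g = (707 × 3620)/4327 = 591.5 Ω.
The fractional drop is R_th/(R_th + R_L); requiring this ≤ 0.0560 gives R_L ≥ R_th(1/0.0560 − 1) = 591.5 × 16.86 = 9.97 kΩ.

R_L(min) ≈ 9.97 kΩ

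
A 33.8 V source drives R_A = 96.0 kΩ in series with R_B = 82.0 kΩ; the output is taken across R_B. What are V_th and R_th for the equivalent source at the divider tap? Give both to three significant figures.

V_th = 15.6 V, R_th = 44.2 kΩ

V_th is the open-circuit tap voltage: 33.8 × 82.0/(96.0 + 82.0) = 15.6 V.
With the supply zeroed, R_A and R_B appear in parallel from the tap: R_th = R_A‖R_B = (96.0 × 82.0)/178.0 = 44.2 kΩ.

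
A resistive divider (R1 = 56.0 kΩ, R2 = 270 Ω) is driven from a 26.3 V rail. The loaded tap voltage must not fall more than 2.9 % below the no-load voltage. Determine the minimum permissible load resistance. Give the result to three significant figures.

Output resistance R_th = R1‖R2 = (56000 × 270)/56270 = 268.7 Ω.
The fractional drop is R_th/(R_th + R_L); requiring this ≤ 0.0290 gives R_L ≥ R_th(1/0.0290 − 1) = 268.7 × 33.48 = 9.00 kΩ.

R_L(min) ≈ 9.00 kΩ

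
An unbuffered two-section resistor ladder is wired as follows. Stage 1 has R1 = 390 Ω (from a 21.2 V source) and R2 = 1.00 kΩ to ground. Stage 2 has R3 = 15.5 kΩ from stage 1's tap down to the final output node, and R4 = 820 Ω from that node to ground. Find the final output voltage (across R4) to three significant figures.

Stage 2 presents R3+R4 = 16320 Ω as a load on stage 1's tap.
Stage 1's lower leg becomes R2‖(R3+R4) = 942.3 Ω, so V_mid = 21.2 × 942.3/1332 = 14.99 V.
Stage 2 is itself unloaded: V_out = V_mid × R4/(R3+R4) = 14.99 × 820/16320 = 0.753 V.

V_out ≈ 0.753 V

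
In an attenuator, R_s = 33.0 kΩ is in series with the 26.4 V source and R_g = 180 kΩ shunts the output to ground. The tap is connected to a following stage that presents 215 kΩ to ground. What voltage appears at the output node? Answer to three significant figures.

The load sits in parallel with R_g: R_g‖R_L = (180 × 215) / (180 + 215) = 97.97 kΩ.
V_out = 26.4 × 97.97 / (33.0 + 97.97) = 26.4 × 97.97/131.0 = 19.7 V.
(Unloaded it would have been 22.3 V.)

V_out ≈ 19.7 V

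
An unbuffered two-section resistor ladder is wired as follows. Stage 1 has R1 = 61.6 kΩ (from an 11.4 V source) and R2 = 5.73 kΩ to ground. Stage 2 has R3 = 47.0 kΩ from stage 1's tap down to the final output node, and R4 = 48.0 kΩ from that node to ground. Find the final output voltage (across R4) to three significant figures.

V_out ≈ 0.465 V

Stage 2 presents R3+R4 = 95.00 kΩ as a load on stage 1's tap.
Stage 1's lower leg becomes R2‖(R3+R4) = 5.404 kΩ, so V_mid = 11.4 × 5.404/67.00 = 0.9194 V.
Stage 2 is itself unloaded: V_out = V_mid × R4/(R3+R4) = 0.9194 × 48.0/95.00 = 0.465 V.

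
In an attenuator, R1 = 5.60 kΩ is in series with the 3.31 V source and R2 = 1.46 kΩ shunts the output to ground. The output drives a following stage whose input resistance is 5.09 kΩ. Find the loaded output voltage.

The load sits in parallel with R2: R2‖R_L = (1.46 × 5.09) / (1.46 + 5.09) = 1.135 kΩ.
V_out = 3.31 × 1.135 / (5.60 + 1.135) = 3.31 × 1.135/6.735 = 0.558 V.
(Unloaded it would have been 0.685 V.)

V_out ≈ 0.558 V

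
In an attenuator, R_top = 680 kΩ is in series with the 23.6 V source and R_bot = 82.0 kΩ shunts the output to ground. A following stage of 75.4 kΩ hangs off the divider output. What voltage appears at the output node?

The load sits in parallel with R_bot: R_bot‖R_L = (82.0 × 75.4) / (82.0 + 75.4) = 39.28 kΩ.
V_out = 23.6 × 39.28 / (680 + 39.28) = 23.6 × 39.28/719.3 = 1.29 V.
(Unloaded it would have been 2.54 V.)

V_out ≈ 1.29 V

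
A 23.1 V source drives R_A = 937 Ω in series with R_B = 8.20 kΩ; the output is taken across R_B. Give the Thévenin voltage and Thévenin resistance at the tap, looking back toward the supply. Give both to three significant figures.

V_th = 20.7 V, R_th = 841 Ω

V_th is the open-circuit tap voltage: 23.1 × 8200/(937 + 8200) = 20.7 V.
With the supply zeroed, R_A and R_B appear in parallel from the tap: R_th = R_A‖R_B = (937 × 8200)/9137 = 841 Ω.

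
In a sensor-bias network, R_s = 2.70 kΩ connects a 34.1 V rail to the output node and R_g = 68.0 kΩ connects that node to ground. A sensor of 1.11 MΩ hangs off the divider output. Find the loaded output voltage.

The load sits in parallel with R_g: R_g‖R_L = (68.0 × 1110) / (68.0 + 1110) = 64.07 kΩ.
V_out = 34.1 × 64.07 / (2.70 + 64.07) = 34.1 × 64.07/66.77 = 32.7 V.

V_out ≈ 32.7 V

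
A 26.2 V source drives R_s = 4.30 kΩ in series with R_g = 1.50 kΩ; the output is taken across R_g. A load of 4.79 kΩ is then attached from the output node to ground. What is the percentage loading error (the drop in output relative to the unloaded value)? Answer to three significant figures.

The divider's output (Thévenin) resistance is R_s‖R_g = 1.112 kΩ.
Fractional drop under load = R_th/(R_th + R_L) = 1.112 / (1.112 + 4.79) = 0.1884.
So the output falls by 18.8 %.

18.8 %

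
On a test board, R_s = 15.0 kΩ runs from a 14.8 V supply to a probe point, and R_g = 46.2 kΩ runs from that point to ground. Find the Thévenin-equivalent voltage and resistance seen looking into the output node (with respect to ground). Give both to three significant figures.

V_th is the open-circuit tap voltage: 14.8 × 46.2/(15.0 + 46.2) = 11.2 V.
With the supply zeroed, R_s and R_g appear in parallel from the tap: R_th = R_s‖R_g = (15.0 × 46.2)/61.20 = 11.3 kΩ.

V_th = 11.2 V, R_th = 11.3 kΩ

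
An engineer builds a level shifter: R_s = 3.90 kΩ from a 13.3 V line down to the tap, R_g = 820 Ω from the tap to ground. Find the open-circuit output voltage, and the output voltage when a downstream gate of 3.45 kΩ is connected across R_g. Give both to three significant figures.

Unloaded: 2.31 V; loaded: 1.93 V

Open-circuit: V = 13.3 × 820/(3900 + 820) = 2.31 V.
With the load, R_g becomes R_g‖R_L = 662.5 Ω, so V = 13.3 × 662.5/4563 = 1.93 V.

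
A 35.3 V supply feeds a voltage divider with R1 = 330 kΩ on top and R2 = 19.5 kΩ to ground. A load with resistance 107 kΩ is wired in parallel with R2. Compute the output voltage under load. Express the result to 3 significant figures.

The load sits in parallel with R2: R2‖R_L = (19.5 × 107) / (19.5 + 107) = 16.49 kΩ.
V_out = 35.3 × 16.49 / (330 + 16.49) = 35.3 × 16.49/346.5 = 1.68 V.

V_out ≈ 1.68 V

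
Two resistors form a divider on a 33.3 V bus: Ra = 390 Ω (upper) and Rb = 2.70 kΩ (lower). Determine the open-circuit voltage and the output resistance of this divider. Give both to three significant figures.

V_th = 29.1 V, R_th = 341 Ω

V_th is the open-circuit tap voltage: 33.3 × 2700/(390 + 2700) = 29.1 V.
With the supply zeroed, Ra and Rb appear in parallel from the tap: R_th = Ra‖Rb = (390 × 2700)/3090 = 341 Ω.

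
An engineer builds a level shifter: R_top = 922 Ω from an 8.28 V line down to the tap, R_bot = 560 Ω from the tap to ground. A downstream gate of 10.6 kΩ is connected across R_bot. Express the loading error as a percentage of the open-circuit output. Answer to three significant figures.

The divider's output (Thévenin) resistance is R_top‖R_bot = 348.4 Ω.
Fractional drop under load = R_th/(R_th + R_L) = 348.4 / (348.4 + 10600) = 0.03182.
So the output falls by 3.18 %.

3.18 %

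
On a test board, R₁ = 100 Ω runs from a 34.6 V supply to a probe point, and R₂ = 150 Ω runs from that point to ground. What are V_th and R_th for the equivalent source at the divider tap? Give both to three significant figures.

V_th = 20.8 V, R_th = 60.0 Ω

V_th is the open-circuit tap voltage: 34.6 × 150/(100 + 150) = 20.8 V.
With the supply zeroed, R₁ and R₂ appear in parallel from the tap: R_th = R₁‖R₂ = (100 × 150)/250.0 = 60.0 Ω.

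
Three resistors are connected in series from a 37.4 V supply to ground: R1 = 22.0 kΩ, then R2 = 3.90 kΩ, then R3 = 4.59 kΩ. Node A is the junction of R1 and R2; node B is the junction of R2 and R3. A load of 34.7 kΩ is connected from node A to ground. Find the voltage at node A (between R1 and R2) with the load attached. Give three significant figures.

Below node A the series string R2+R3 = 8.490 kΩ sits in parallel with the 34.7 kΩ load: 6.821 kΩ.
V_A = 37.4 × 6.821/(22.0 + 6.821) = 8.85 V.

V ≈ 8.85 V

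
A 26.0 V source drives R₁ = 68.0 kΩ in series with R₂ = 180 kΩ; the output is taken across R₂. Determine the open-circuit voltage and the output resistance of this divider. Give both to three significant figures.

V_th is the open-circuit tap voltage: 26.0 × 180/(68.0 + 180) = 18.9 V.
With the supply zeroed, R₁ and R₂ appear in parallel from the tap: R_th = R₁‖R₂ = (68.0 × 180)/248.0 = 49.4 kΩ.

V_th = 18.9 V, R_th = 49.4 kΩ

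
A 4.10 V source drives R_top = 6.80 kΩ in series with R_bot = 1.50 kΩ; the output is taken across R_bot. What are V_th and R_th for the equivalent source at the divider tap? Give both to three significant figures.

V_th is the open-circuit tap voltage: 4.10 × 1.50/(6.80 + 1.50) = 0.741 V.
With the supply zeroed, R_top and R_bot appear in parallel from the tap: R_th = R_top‖R_bot = (6.80 × 1.50)/8.300 = 1.23 kΩ.

V_th = 0.741 V, R_th = 1.23 kΩ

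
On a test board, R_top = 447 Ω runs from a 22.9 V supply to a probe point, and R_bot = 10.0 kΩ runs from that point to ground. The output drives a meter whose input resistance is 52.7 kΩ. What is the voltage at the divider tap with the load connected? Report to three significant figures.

The load sits in parallel with R_bot: R_bot‖R_L = (10000 × 52700) / (10000 + 52700) = 8405 Ω.
V_out = 22.9 × 8405 / (447 + 8405) = 22.9 × 8405/8852 = 21.7 V.

V_out ≈ 21.7 V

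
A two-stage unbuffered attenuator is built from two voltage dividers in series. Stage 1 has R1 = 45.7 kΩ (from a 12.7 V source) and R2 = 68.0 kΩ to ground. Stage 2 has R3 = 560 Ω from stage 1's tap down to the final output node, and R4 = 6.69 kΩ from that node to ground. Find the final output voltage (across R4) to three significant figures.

Stage 2 presents R3+R4 = 7250 Ω as a load on stage 1's tap.
Stage 1's lower leg becomes R2‖(R3+R4) = 6551 Ω, so V_mid = 12.7 × 6551/52250 = 1.592 V.
Stage 2 is itself unloaded: V_out = V_mid × R4/(R3+R4) = 1.592 × 6690/7250 = 1.47 V.

V_out ≈ 1.47 V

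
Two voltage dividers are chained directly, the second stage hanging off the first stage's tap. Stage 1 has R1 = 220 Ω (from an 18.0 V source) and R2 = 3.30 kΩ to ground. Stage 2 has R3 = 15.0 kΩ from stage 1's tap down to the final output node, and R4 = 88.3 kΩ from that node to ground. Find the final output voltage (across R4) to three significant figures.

Stage 2 presents R3+R4 = 103300 Ω as a load on stage 1's tap.
Stage 1's lower leg becomes R2‖(R3+R4) = 3198 Ω, so V_mid = 18.0 × 3198/3418 = 16.84 V.
Stage 2 is itself unloaded: V_out = V_mid × R4/(R3+R4) = 16.84 × 88300/103300 = 14.4 V.

V_out ≈ 14.4 V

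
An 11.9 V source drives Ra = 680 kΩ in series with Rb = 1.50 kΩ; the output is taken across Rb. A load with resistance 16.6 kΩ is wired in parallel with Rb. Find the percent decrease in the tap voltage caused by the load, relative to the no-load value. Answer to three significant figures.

The divider's output (Thévenin) resistance is Ra‖Rb = 1.497 kΩ.
Fractional drop under load = R_th/(R_th + R_L) = 1.497 / (1.497 + 16.6) = 0.08271.
So the output falls by 8.27 %.

8.27 %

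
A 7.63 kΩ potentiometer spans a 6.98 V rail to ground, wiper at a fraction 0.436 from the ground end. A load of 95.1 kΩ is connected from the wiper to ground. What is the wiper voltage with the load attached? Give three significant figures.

V ≈ 2.98 V

The wiper splits the pot into (1−α)R = 4.303 kΩ above and αR = 3.327 kΩ below.
Lower section ‖ load = 3.214 kΩ.
V_wiper = 6.98 × 3.214/(4.303 + 3.214) = 2.98 V.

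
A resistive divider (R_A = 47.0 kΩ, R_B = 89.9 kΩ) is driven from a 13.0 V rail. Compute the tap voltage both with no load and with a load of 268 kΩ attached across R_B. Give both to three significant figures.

Open-circuit: V = 13.0 × 89.9/(47.0 + 89.9) = 8.54 V.
With the load, R_B becomes R_B‖R_L = 67.32 kΩ, so V = 13.0 × 67.32/114.3 = 7.66 V.

Unloaded: 8.54 V; loaded: 7.66 V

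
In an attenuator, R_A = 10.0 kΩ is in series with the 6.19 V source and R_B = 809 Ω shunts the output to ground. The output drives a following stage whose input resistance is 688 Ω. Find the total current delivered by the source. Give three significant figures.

I ≈ 0.597 mA

R_B‖R_L = 371.8 Ω, so the source sees R_A + R_B‖R_L = 10370 Ω.
I = 6.19 V / 10370 Ω = 0.597 mA.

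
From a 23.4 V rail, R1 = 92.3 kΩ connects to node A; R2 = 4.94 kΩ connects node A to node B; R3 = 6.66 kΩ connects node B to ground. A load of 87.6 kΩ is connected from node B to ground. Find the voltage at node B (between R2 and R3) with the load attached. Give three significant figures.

At node B, R3 is in parallel with the load: R3‖R_L = 6.189 kΩ.
Below node A the resistance is R2 + (R3‖R_L) = 11.13 kΩ, so V_A = 23.4 × 11.13/103.4 = 2.518 V.
Then V_B = V_A × (R3‖R_L)/(R2 + R3‖R_L) = 2.518 × 6.189/11.13 = 1.40 V.

V ≈ 1.40 V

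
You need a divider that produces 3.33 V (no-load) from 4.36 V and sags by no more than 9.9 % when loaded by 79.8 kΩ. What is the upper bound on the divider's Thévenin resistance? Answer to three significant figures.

R_th ≤ 8.77 kΩ

Loading drop = R_th/(R_th + R_L) ≤ 0.0990, so R_th ≤ R_L · ε/(1−ε) = 79.8 kΩ × 0.0990/0.9010 = 8.77 kΩ.
(Any R1, R2 with R2/(R1+R2) = 0.764 and R1‖R2 ≤ 8.77 kΩ will meet the spec.)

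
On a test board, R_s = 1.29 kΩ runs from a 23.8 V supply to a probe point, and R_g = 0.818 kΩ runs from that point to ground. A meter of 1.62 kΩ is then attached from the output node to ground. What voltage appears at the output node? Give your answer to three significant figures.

The load sits in parallel with R_g: R_g‖R_L = (818 × 1620) / (818 + 1620) = 543.5 Ω.
V_out = 23.8 × 543.5 / (1290 + 543.5) = 23.8 × 543.5/1834 = 7.06 V.

V_out ≈ 7.06 V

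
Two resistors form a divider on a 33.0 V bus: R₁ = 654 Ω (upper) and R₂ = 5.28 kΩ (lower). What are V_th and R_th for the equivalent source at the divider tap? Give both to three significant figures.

V_th is the open-circuit tap voltage: 33.0 × 5280/(654 + 5280) = 29.4 V.
With the supply zeroed, R₁ and R₂ appear in parallel from the tap: R_th = R₁‖R₂ = (654 × 5280)/5934 = 582 Ω.

V_th = 29.4 V, R_th = 582 Ω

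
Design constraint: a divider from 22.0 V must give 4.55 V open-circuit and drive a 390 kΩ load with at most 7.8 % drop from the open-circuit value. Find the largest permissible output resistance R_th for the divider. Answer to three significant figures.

Loading drop = R_th/(R_th + R_L) ≤ 0.0780, so R_th ≤ R_L · ε/(1−ε) = 390 kΩ × 0.0780/0.9220 = 33.0 kΩ.

R_th ≤ 33.0 kΩ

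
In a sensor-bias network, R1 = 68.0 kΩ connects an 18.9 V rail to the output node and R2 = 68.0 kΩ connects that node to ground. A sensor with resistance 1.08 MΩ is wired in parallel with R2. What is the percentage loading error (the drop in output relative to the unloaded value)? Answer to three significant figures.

3.05 %

The divider's output (Thévenin) resistance is R1‖R2 = 34.00 kΩ.
Fractional drop under load = R_th/(R_th + R_L) = 34.00 / (34.00 + 1080) = 0.03052.
So the output falls by 3.05 %.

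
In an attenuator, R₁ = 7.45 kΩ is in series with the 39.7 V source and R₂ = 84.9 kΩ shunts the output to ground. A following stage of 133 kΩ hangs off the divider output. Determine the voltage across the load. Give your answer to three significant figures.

V_out ≈ 34.7 V

The load sits in parallel with R₂: R₂‖R_L = (84.9 × 133) / (84.9 + 133) = 51.82 kΩ.
V_out = 39.7 × 51.82 / (7.45 + 51.82) = 39.7 × 51.82/59.27 = 34.7 V.
(Unloaded it would have been 36.5 V.)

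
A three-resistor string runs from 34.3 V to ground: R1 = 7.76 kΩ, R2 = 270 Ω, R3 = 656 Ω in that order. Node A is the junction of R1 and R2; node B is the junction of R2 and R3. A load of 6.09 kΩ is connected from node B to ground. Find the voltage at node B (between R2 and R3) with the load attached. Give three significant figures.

At node B, R3 is in parallel with the load: R3‖R_L = 592.2 Ω.
Below node A the resistance is R2 + (R3‖R_L) = 862.2 Ω, so V_A = 34.3 × 862.2/8622 = 3.430 V.
Then V_B = V_A × (R3‖R_L)/(R2 + R3‖R_L) = 3.430 × 592.2/862.2 = 2.36 V.

V ≈ 2.36 V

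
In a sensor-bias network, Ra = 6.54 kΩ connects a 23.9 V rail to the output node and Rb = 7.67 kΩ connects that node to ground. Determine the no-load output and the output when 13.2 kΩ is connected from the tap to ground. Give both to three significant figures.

Open-circuit: V = 23.9 × 7.67/(6.54 + 7.67) = 12.9 V.
With the load, Rb becomes Rb‖R_L = 4.851 kΩ, so V = 23.9 × 4.851/11.39 = 10.2 V.

Unloaded: 12.9 V; loaded: 10.2 V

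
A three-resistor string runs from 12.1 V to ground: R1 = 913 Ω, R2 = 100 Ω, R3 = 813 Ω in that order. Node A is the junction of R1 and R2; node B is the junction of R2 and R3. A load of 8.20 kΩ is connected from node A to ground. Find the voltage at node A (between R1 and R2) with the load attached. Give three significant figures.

Below node A the series string R2+R3 = 913.0 Ω sits in parallel with the 8200 Ω load: 821.5 Ω.
V_A = 12.1 × 821.5/(913 + 821.5) = 5.73 V.

V ≈ 5.73 V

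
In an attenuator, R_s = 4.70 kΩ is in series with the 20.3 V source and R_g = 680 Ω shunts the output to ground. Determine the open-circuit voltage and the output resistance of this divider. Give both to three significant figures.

V_th = 2.57 V, R_th = 594 Ω

V_th is the open-circuit tap voltage: 20.3 × 680/(4700 + 680) = 2.57 V.
With the supply zeroed, R_s and R_g appear in parallel from the tap: R_th = R_s‖R_g = (4700 × 680)/5380 = 594 Ω.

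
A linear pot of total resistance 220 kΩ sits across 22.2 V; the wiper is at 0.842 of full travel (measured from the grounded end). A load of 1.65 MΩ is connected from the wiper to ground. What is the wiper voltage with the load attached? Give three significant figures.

The wiper splits the pot into (1−α)R = 34.76 kΩ above and αR = 185.2 kΩ below.
Lower section ‖ load = 166.5 kΩ.
V_wiper = 22.2 × 166.5/(34.76 + 166.5) = 18.4 V.

V ≈ 18.4 V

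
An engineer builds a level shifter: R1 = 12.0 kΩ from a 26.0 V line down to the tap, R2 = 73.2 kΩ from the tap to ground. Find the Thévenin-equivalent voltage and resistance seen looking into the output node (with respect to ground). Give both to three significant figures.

V_th is the open-circuit tap voltage: 26.0 × 73.2/(12.0 + 73.2) = 22.3 V.
With the supply zeroed, R1 and R2 appear in parallel from the tap: R_th = R1‖R2 = (12.0 × 73.2)/85.20 = 10.3 kΩ.

V_th = 22.3 V, R_th = 10.3 kΩ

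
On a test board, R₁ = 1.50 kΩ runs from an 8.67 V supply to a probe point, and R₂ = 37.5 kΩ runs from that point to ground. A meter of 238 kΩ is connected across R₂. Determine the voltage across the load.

The load sits in parallel with R₂: R₂‖R_L = (37.5 × 238) / (37.5 + 238) = 32.40 kΩ.
V_out = 8.67 × 32.40 / (1.50 + 32.40) = 8.67 × 32.40/33.90 = 8.29 V.
(Unloaded it would have been 8.34 V.)

V_out ≈ 8.29 V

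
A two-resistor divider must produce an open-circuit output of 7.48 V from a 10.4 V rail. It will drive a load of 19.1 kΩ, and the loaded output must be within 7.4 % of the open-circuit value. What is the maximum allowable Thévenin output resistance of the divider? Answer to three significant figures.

R_th ≤ 1.53 kΩ

Loading drop = R_th/(R_th + R_L) ≤ 0.0740, so R_th ≤ R_L · ε/(1−ε) = 19.1 kΩ × 0.0740/0.9260 = 1.53 kΩ.
(Any R1, R2 with R2/(R1+R2) = 0.719 and R1‖R2 ≤ 1.53 kΩ will meet the spec.)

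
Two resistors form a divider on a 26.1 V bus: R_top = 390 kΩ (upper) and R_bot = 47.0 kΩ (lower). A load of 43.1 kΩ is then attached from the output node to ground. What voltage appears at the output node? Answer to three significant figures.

The load sits in parallel with R_bot: R_bot‖R_L = (47.0 × 43.1) / (47.0 + 43.1) = 22.48 kΩ.
V_out = 26.1 × 22.48 / (390 + 22.48) = 26.1 × 22.48/412.5 = 1.42 V.

V_out ≈ 1.42 V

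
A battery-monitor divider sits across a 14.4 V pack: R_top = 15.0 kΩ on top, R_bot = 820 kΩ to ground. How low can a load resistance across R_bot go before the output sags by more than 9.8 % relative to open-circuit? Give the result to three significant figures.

R_L(min) ≈ 136 kΩ

Output resistance R_th = R_top‖R_bot = (15.0 × 820)/835.0 = 14.73 kΩ.
The fractional drop is R_th/(R_th + R_L); requiring this ≤ 0.0980 gives R_L ≥ R_th(1/0.0980 − 1) = 14.73 × 9.204 = 136 kΩ.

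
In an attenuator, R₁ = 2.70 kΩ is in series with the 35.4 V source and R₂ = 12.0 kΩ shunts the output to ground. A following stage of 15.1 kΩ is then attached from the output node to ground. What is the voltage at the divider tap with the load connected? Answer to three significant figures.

V_out ≈ 25.2 V

The load sits in parallel with R₂: R₂‖R_L = (12.0 × 15.1) / (12.0 + 15.1) = 6.686 kΩ.
V_out = 35.4 × 6.686 / (2.70 + 6.686) = 35.4 × 6.686/9.386 = 25.2 V.
(Unloaded it would have been 28.9 V.)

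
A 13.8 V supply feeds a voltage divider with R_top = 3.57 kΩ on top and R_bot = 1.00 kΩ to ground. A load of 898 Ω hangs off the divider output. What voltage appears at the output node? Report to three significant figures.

V_out ≈ 1.61 V

The load sits in parallel with R_bot: R_bot‖R_L = (1000 × 898) / (1000 + 898) = 473.1 Ω.
V_out = 13.8 × 473.1 / (3570 + 473.1) = 13.8 × 473.1/4043 = 1.61 V.
(Unloaded it would have been 3.02 V.)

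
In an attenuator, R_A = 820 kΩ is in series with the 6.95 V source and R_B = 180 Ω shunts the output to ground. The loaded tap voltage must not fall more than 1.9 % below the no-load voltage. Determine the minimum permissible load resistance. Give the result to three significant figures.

Output resistance R_th = R_A‖R_B = (820000 × 180)/820200 = 180.0 Ω.
The fractional drop is R_th/(R_th + R_L); requiring this ≤ 0.0190 gives R_L ≥ R_th(1/0.0190 − 1) = 180.0 × 51.63 = 9.29 kΩ.

R_L(min) ≈ 9.29 kΩ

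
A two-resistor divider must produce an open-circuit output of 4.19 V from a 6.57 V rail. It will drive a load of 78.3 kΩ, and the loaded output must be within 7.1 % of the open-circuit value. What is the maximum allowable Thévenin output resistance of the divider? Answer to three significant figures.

Loading drop = R_th/(R_th + R_L) ≤ 0.0710, so R_th ≤ R_L · ε/(1−ε) = 78.3 kΩ × 0.0710/0.9290 = 5.98 kΩ.
(Any R1, R2 with R2/(R1+R2) = 0.638 and R1‖R2 ≤ 5.98 kΩ will meet the spec.)

R_th ≤ 5.98 kΩ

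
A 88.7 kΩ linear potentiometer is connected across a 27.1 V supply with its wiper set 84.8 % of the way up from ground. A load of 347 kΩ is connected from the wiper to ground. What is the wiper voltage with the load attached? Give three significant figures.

V ≈ 22.2 V

The wiper splits the pot into (1−α)R = 13.48 kΩ above and αR = 75.22 kΩ below.
Lower section ‖ load = 61.82 kΩ.
V_wiper = 27.1 × 61.82/(13.48 + 61.82) = 22.2 V.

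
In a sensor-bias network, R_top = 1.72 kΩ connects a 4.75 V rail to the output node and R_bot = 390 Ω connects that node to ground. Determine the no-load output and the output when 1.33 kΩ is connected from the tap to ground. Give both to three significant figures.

Unloaded: 0.878 V; loaded: 0.709 V

Open-circuit: V = 4.75 × 390/(1720 + 390) = 0.878 V.
With the load, R_bot becomes R_bot‖R_L = 301.6 Ω, so V = 4.75 × 301.6/2022 = 0.709 V.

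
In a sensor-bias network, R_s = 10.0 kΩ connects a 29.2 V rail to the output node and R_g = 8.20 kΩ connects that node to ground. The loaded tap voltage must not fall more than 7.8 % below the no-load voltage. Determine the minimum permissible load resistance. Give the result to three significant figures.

R_L(min) ≈ 53.3 kΩ

Output resistance R_th = R_s‖R_g = (10.0 × 8.20)/18.20 = 4.505 kΩ.
The fractional drop is R_th/(R_th + R_L); requiring this ≤ 0.0780 gives R_L ≥ R_th(1/0.0780 − 1) = 4.505 × 11.82 = 53.3 kΩ.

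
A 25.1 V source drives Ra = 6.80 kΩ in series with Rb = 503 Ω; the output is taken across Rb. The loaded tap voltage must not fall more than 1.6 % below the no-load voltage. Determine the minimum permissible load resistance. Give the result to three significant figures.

R_L(min) ≈ 28.8 kΩ

Output resistance R_th = Ra‖Rb = (6800 × 503)/7303 = 468.4 Ω.
The fractional drop is R_th/(R_th + R_L); requiring this ≤ 0.0160 gives R_L ≥ R_th(1/0.0160 − 1) = 468.4 × 61.50 = 28.8 kΩ.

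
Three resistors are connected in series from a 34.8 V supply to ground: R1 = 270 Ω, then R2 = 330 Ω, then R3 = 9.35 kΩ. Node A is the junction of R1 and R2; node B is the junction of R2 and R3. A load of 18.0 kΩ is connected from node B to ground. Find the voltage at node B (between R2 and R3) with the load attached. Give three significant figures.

V ≈ 31.7 V

At node B, R3 is in parallel with the load: R3‖R_L = 6154 Ω.
Below node A the resistance is R2 + (R3‖R_L) = 6484 Ω, so V_A = 34.8 × 6484/6754 = 33.41 V.
Then V_B = V_A × (R3‖R_L)/(R2 + R3‖R_L) = 33.41 × 6154/6484 = 31.7 V.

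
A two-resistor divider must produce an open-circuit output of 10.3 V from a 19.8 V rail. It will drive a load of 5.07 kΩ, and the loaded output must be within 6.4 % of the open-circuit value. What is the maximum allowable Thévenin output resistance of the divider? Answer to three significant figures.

R_th ≤ 347 Ω

Loading drop = R_th/(R_th + R_L) ≤ 0.0640, so R_th ≤ R_L · ε/(1−ε) = 5.07 kΩ × 0.0640/0.9360 = 347 Ω.
(Any R1, R2 with R2/(R1+R2) = 0.520 and R1‖R2 ≤ 347 Ω will meet the spec.)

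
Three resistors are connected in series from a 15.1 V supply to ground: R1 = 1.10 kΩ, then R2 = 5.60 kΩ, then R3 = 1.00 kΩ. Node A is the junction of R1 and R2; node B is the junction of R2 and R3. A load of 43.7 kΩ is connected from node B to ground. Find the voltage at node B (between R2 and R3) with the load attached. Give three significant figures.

At node B, R3 is in parallel with the load: R3‖R_L = 0.9776 kΩ.
Below node A the resistance is R2 + (R3‖R_L) = 6.578 kΩ, so V_A = 15.1 × 6.578/7.678 = 12.94 V.
Then V_B = V_A × (R3‖R_L)/(R2 + R3‖R_L) = 12.94 × 0.9776/6.578 = 1.92 V.

V ≈ 1.92 V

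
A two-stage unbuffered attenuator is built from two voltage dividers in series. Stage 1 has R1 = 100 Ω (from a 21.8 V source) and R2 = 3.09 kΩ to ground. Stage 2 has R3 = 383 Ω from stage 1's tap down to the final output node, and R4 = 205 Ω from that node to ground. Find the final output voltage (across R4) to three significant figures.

Stage 2 presents R3+R4 = 588.0 Ω as a load on stage 1's tap.
Stage 1's lower leg becomes R2‖(R3+R4) = 494.0 Ω, so V_mid = 21.8 × 494.0/594.0 = 18.13 V.
Stage 2 is itself unloaded: V_out = V_mid × R4/(R3+R4) = 18.13 × 205/588.0 = 6.32 V.

V_out ≈ 6.32 V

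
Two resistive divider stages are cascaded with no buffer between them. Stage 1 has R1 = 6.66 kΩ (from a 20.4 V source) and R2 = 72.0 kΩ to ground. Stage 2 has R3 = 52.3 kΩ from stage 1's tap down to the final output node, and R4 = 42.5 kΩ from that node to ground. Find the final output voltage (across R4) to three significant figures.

Stage 2 presents R3+R4 = 94.80 kΩ as a load on stage 1's tap.
Stage 1's lower leg becomes R2‖(R3+R4) = 40.92 kΩ, so V_mid = 20.4 × 40.92/47.58 = 17.54 V.
Stage 2 is itself unloaded: V_out = V_mid × R4/(R3+R4) = 17.54 × 42.5/94.80 = 7.87 V.

V_out ≈ 7.87 V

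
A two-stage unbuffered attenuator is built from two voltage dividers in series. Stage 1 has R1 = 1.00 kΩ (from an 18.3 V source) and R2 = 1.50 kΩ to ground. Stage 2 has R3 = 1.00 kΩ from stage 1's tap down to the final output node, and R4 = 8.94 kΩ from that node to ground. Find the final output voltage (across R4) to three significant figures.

Stage 2 presents R3+R4 = 9.940 kΩ as a load on stage 1's tap.
Stage 1's lower leg becomes R2‖(R3+R4) = 1.303 kΩ, so V_mid = 18.3 × 1.303/2.303 = 10.35 V.
Stage 2 is itself unloaded: V_out = V_mid × R4/(R3+R4) = 10.35 × 8.94/9.940 = 9.31 V.

V_out ≈ 9.31 V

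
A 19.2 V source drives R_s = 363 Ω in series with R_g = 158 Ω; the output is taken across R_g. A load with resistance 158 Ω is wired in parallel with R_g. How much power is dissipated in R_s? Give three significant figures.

Total resistance from the source is R_s + (R_g‖R_L) = 442.0 Ω, so I = 19.2/442.0 Ω = 43.44 mA.
P = I²·R_s = (43.44 mA)² × 363 Ω = 685 mW.

P ≈ 685 mW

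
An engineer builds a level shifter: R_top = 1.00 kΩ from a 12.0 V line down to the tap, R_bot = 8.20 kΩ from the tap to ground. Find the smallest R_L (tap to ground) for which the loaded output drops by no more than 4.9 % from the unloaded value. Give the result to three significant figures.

R_L(min) ≈ 17.3 kΩ

Output resistance R_th = R_top‖R_bot = (1000 × 8200)/9200 = 891.3 Ω.
The fractional drop is R_th/(R_th + R_L); requiring this ≤ 0.0490 gives R_L ≥ R_th(1/0.0490 − 1) = 891.3 × 19.41 = 17.3 kΩ.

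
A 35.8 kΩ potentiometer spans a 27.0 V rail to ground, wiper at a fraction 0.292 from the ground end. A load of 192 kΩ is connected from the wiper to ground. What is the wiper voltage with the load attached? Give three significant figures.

The wiper splits the pot into (1−α)R = 25.35 kΩ above and αR = 10.45 kΩ below.
Lower section ‖ load = 9.914 kΩ.
V_wiper = 27.0 × 9.914/(25.35 + 9.914) = 7.59 V.

V ≈ 7.59 V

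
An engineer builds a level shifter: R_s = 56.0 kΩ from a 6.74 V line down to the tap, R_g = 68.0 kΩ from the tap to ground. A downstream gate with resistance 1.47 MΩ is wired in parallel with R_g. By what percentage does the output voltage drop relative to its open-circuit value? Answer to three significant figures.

The divider's output (Thévenin) resistance is R_s‖R_g = 30.71 kΩ.
Fractional drop under load = R_th/(R_th + R_L) = 30.71 / (30.71 + 1470) = 0.02046.
So the output falls by 2.05 %.

2.05 %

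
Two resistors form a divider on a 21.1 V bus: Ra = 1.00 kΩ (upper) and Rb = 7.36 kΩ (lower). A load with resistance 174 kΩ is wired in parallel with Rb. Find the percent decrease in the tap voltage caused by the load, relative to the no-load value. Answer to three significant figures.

The divider's output (Thévenin) resistance is Ra‖Rb = 0.8804 kΩ.
Fractional drop under load = R_th/(R_th + R_L) = 0.8804 / (0.8804 + 174) = 0.005034.
So the output falls by 0.503 %.

0.503 %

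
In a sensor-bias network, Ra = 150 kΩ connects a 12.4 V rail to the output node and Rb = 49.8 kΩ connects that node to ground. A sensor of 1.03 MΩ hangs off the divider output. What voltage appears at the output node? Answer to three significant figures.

V_out ≈ 2.98 V

The load sits in parallel with Rb: Rb‖R_L = (49.8 × 1030) / (49.8 + 1030) = 47.50 kΩ.
V_out = 12.4 × 47.50 / (150 + 47.50) = 12.4 × 47.50/197.5 = 2.98 V.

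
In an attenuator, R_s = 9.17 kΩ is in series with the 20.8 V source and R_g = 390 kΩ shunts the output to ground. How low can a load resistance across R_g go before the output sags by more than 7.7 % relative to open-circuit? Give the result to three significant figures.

R_L(min) ≈ 107 kΩ

Output resistance R_th = R_s‖R_g = (9.17 × 390)/399.2 = 8.959 kΩ.
The fractional drop is R_th/(R_th + R_L); requiring this ≤ 0.0770 gives R_L ≥ R_th(1/0.0770 − 1) = 8.959 × 11.99 = 107 kΩ.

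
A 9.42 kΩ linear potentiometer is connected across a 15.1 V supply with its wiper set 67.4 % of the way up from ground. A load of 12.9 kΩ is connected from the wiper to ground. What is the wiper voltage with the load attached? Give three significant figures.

The wiper splits the pot into (1−α)R = 3.071 kΩ above and αR = 6.349 kΩ below.
Lower section ‖ load = 4.255 kΩ.
V_wiper = 15.1 × 4.255/(3.071 + 4.255) = 8.77 V.

V ≈ 8.77 V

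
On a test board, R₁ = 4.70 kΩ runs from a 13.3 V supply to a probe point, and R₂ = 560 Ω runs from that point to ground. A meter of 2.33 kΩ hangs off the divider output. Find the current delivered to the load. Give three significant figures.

I_L ≈ 0.500 mA

R₂‖R_L = 451.5 Ω; V_out = 13.3 × 451.5/5151 = 1.166 V.
I_L = V_out / R_L = 1.166 / 2.33 kΩ = 0.500 mA.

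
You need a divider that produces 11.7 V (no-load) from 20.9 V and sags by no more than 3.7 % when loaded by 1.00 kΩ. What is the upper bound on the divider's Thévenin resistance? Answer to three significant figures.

R_th ≤ 38.4 Ω

Loading drop = R_th/(R_th + R_L) ≤ 0.0370, so R_th ≤ R_L · ε/(1−ε) = 1.00 kΩ × 0.0370/0.9630 = 38.4 Ω.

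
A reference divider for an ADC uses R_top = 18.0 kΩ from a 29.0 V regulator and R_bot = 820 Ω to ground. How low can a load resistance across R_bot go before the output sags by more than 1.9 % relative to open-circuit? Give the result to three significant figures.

R_L(min) ≈ 40.5 kΩ

Output resistance R_th = R_top‖R_bot = (18000 × 820)/18820 = 784.3 Ω.
The fractional drop is R_th/(R_th + R_L); requiring this ≤ 0.0190 gives R_L ≥ R_th(1/0.0190 − 1) = 784.3 × 51.63 = 40.5 kΩ.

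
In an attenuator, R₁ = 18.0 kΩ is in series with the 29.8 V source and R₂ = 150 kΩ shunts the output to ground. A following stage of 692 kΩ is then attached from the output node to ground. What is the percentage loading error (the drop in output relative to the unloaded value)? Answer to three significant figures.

2.27 %

The divider's output (Thévenin) resistance is R₁‖R₂ = 16.07 kΩ.
Fractional drop under load = R_th/(R_th + R_L) = 16.07 / (16.07 + 692) = 0.02270.
So the output falls by 2.27 %.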